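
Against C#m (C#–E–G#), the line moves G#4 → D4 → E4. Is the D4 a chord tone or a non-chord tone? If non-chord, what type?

The harmony at that moment is C# minor triad (C#, E, G#); D4 is not a chord tone.
It is approached by leap down from G#4 and left by step up to E4.
Leap in, step out — an appoggiatura.

Non-chord tone — an appoggiatura.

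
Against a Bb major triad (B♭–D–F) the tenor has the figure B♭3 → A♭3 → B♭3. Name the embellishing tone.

The harmony at that moment is B♭ major triad (B♭, D, F); A♭3 is not a chord tone.
It is approached by step down from B♭3 and left by step up to B♭3.
Step away and step back to the same note — a neighbor tone (lower neighbor).

A♭3 is a neighbor tone.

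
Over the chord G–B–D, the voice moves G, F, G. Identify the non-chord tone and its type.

F is a neighbor tone.

The harmony at that moment is G major triad (G, B, D); F is not a chord tone.
It is approached by step down from G and left by step up to G.
Step away and step back to the same note — a neighbor tone (lower neighbor).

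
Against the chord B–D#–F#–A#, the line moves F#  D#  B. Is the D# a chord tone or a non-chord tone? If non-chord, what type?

B major seventh chord contains B, D#, F#, A#; D# is the third, so it is a chord tone.

Chord tone (the third of B major seventh chord).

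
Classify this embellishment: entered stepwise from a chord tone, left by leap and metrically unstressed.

Escape tone.

Approach: by step. Departure: by leap. Metric position: weak.
Step in, leap out, from a weak position — an escape tone (échappée). (It is the mirror image of the appoggiatura, which leaps in and steps out on a strong beat.)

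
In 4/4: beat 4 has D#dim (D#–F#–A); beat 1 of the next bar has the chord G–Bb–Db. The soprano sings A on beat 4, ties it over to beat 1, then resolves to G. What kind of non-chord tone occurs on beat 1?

The harmony at that moment is G diminished triad (G, Bb, Db); A is not a chord tone.
It is held over (the same pitch as the preceding A) and left by step down to G.
Held over from the previous chord and resolving down by step — a suspension.

Suspension.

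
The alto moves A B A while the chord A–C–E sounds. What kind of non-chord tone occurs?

The harmony at that moment is A minor triad (A, C, E); B is not a chord tone.
It is approached by step up from A and left by step down to A.
Step away and step back to the same note — a neighbor tone (upper neighbor).

B is a neighbor tone.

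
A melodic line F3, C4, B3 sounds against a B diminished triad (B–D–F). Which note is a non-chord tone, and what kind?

The harmony at that moment is B diminished triad (B, D, F); C4 is not a chord tone.
It is approached by leap up from F3 and left by step down to B3.
Leap in, step out — an appoggiatura.

C4 is an appoggiatura.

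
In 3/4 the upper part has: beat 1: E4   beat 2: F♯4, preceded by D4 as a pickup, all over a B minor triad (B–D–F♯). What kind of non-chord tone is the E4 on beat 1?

The harmony at that moment is B minor triad (B, D, F♯); E4 is not a chord tone.
It is approached by step up from D4 and left by step up to F♯4.
Step in, step out in the same direction — a passing tone.

Passing tone.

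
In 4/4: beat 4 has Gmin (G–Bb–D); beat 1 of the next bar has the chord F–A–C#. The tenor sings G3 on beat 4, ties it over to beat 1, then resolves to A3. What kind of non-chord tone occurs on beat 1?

The harmony at that moment is F augmented triad (F, A, C#); G3 is not a chord tone.
It is held over (the same pitch as the preceding G3) and left by step up to A3.
Held over from the previous chord and resolving up by step — a retardation.

Retardation.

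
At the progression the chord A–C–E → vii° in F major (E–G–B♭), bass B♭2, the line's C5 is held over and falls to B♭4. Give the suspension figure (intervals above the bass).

9–8 suspension.

At the second chord the bass is B♭2. The suspended C5 lies a ninth above the bass; after resolving down by step to B♭4, the interval above the bass becomes an octave.
Suspension figures are named by those two intervals: 9–8.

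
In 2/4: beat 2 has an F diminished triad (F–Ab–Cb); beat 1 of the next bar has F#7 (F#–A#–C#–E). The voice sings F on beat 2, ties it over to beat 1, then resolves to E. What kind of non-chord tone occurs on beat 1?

The harmony at that moment is F# dominant seventh chord (F#, A#, C#, E); F is not a chord tone.
It is held over (the same pitch as the preceding F) and left by step down to E.
Held over from the previous chord and resolving down by step — a suspension.

Suspension.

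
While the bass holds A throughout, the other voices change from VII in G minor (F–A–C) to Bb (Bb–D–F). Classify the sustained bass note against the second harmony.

The harmony at that moment is Bb major triad (Bb, D, F); A is not a chord tone.
It is held over (the same pitch as the preceding A) and then sustained as the same pitch into the next harmony.
Sustained through a change of harmony — a pedal tone.

Pedal tone (pedal point).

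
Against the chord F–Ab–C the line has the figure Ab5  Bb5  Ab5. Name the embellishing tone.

Bb5 is a neighbor tone.

The harmony at that moment is F minor triad (F, Ab, C); Bb5 is not a chord tone.
It is approached by step up from Ab5 and left by step down to Ab5.
Step away and step back to the same note — a neighbor tone (upper neighbor).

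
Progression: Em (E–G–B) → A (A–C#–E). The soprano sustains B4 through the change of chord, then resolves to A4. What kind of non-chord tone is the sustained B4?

The harmony at that moment is A major triad (A, C#, E); B4 is not a chord tone.
It is held over (the same pitch as the preceding B4) and left by step down to A4.
Held over from the previous chord and resolving down by step — a suspension.

B4 is a suspension.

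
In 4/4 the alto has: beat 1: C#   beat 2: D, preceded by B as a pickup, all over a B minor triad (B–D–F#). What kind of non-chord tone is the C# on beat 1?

The harmony at that moment is B minor triad (B, D, F#); C# is not a chord tone.
It is approached by step up from B and left by step up to D.
Step in, step out in the same direction — a passing tone.

Passing tone.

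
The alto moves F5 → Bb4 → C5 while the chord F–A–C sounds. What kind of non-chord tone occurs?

The harmony at that moment is F major triad (F, A, C); Bb4 is not a chord tone.
It is approached by leap down from F5 and left by step up to C5.
Leap in, step out — an appoggiatura.

Bb4 is an appoggiatura.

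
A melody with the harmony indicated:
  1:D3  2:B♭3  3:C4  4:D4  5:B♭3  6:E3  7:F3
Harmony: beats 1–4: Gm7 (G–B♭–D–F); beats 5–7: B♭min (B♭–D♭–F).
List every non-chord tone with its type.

The harmony at that moment is G minor seventh chord (G, B♭, D, F); C4 is not a chord tone.
It is approached by step up from B♭3 and left by step up to D4.
Step in, step out in the same direction — a passing tone.
The harmony at that moment is B♭ minor triad (B♭, D♭, F); E3 is not a chord tone.
It is approached by leap down from B♭3 and left by step up to F3.
Leap in, step out — an appoggiatura.

C4 (beat 3) — passing tone; E3 (beat 6) — appoggiatura.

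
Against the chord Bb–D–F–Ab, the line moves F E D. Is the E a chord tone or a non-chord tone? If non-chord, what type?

Non-chord tone — a passing tone.

The harmony at that moment is Bb dominant seventh chord (Bb, D, F, Ab); E is not a chord tone.
It is approached by step down from F and left by step down to D.
Step in, step out in the same direction — a passing tone.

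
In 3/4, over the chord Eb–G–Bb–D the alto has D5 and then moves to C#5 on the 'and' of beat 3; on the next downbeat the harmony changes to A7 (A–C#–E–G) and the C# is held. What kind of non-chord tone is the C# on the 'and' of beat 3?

The harmony at that moment is Eb major seventh chord (Eb, G, Bb, D); C#5 is not a chord tone.
It is approached by step down from D5 and then sustained as the same pitch into the next harmony.
Arriving early and becoming a chord tone when the harmony changes — an anticipation.

Anticipation.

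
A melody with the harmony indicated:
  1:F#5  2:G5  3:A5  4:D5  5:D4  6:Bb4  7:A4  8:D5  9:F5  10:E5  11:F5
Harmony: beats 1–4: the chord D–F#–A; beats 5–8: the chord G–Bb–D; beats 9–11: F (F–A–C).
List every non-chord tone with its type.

G5 (beat 2) — passing tone; A4 (beat 7) — escape tone; E5 (beat 10) — neighbor tone.

The harmony at that moment is D major triad (D, F#, A); G5 is not a chord tone.
It is approached by step up from F#5 and left by step up to A5.
Step in, step out in the same direction — a passing tone.
The harmony at that moment is G minor triad (G, Bb, D); A4 is not a chord tone.
It is approached by step down from Bb4 and left by leap up to D5.
Step in, leap out — an escape tone.
The harmony at that moment is F major triad (F, A, C); E5 is not a chord tone.
It is approached by step down from F5 and left by step up to F5.
Step away and step back to the same note — a neighbor tone (lower neighbor).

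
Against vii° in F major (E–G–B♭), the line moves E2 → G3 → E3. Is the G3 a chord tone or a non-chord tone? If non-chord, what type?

Chord tone (the third of E diminished triad).

E diminished triad contains E, G, B♭; G is the third, so it is a chord tone.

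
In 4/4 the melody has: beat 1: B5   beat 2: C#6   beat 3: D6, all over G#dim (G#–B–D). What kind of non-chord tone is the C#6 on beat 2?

The harmony at that moment is G# diminished triad (G#, B, D); C#6 is not a chord tone.
It is approached by step up from B5 and left by step up to D6.
Step in, step out in the same direction — a passing tone.

Passing tone.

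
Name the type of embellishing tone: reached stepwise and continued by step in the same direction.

Passing tone.

Approach: by step. Departure: by step, continuing in the same direction.
Stepwise on both sides with no change of direction means the note fills in the space between two different chord tones — a passing tone. (Had it turned back to its starting note it would be a neighbor tone instead.)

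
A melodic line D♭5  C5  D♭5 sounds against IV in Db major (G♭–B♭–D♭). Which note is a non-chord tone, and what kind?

The harmony at that moment is G♭ major triad (G♭, B♭, D♭); C5 is not a chord tone.
It is approached by step down from D♭5 and left by step up to D♭5.
Step away and step back to the same note — a neighbor tone (lower neighbor).

C5 is a neighbor tone.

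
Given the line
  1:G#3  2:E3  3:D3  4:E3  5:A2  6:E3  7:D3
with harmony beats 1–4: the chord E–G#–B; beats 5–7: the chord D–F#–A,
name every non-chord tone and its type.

The harmony at that moment is E major triad (E, G#, B); D3 is not a chord tone.
It is approached by step down from E3 and left by step up to E3.
Step away and step back to the same note — a neighbor tone (lower neighbor).
The harmony at that moment is D major triad (D, F#, A); E3 is not a chord tone.
It is approached by leap up from A2 and left by step down to D3.
Leap in, step out — an appoggiatura.

D3 (beat 3) — neighbor tone; E3 (beat 6) — appoggiatura.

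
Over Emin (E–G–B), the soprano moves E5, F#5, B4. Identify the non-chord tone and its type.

The harmony at that moment is E minor triad (E, G, B); F#5 is not a chord tone.
It is approached by step up from E5 and left by leap down to B4.
Step in, leap out — an escape tone.

F#5 is an escape tone.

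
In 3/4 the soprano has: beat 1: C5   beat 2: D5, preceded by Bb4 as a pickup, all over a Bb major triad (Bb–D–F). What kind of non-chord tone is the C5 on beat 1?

Passing tone.

The harmony at that moment is Bb major triad (Bb, D, F); C5 is not a chord tone.
It is approached by step up from Bb4 and left by step up to D5.
Step in, step out in the same direction — a passing tone.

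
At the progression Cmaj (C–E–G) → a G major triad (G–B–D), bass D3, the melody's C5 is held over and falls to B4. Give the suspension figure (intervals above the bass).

7–6 suspension.

At the second chord the bass is D3. The suspended C5 lies a seventh above the bass; after resolving down by step to B4, the interval above the bass becomes a sixth.
Suspension figures are named by those two intervals: 7–6.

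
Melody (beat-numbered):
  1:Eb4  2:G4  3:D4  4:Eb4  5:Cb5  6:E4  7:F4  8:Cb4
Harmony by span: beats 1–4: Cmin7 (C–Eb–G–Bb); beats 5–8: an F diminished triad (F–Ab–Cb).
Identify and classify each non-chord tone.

D4 (beat 3) — appoggiatura; E4 (beat 6) — appoggiatura.

The harmony at that moment is C minor seventh chord (C, Eb, G, Bb); D4 is not a chord tone.
It is approached by leap down from G4 and left by step up to Eb4.
Leap in, step out — an appoggiatura.
The harmony at that moment is F diminished triad (F, Ab, Cb); E4 is not a chord tone.
It is approached by leap down from Cb5 and left by step up to F4.
Leap in, step out — an appoggiatura.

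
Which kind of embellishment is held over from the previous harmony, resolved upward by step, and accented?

Approach: by preparation — the pitch is first a chord tone, then held (tied or repeated) while the harmony changes under it. Departure: up by step. Metric position: strong.
A prepared dissonance that resolves upward by step — a retardation. (The same figure resolving downward would be a suspension.)

Retardation.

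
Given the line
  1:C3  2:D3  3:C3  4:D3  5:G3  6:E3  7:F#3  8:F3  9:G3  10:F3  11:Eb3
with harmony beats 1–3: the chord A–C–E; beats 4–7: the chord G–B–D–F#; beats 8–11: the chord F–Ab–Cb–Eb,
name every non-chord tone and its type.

The harmony at that moment is A minor triad (A, C, E); D3 is not a chord tone.
It is approached by step up from C3 and left by step down to C3.
Step away and step back to the same note — a neighbor tone (upper neighbor).
The harmony at that moment is G major seventh chord (G, B, D, F#); E3 is not a chord tone.
It is approached by leap down from G3 and left by step up to F#3.
Leap in, step out — an appoggiatura.
The harmony at that moment is F half-diminished seventh chord (F, Ab, Cb, Eb); G3 is not a chord tone.
It is approached by step up from F3 and left by step down to F3.
Step away and step back to the same note — a neighbor tone (upper neighbor).

D3 (beat 2) — neighbor tone; E3 (beat 6) — appoggiatura; G3 (beat 9) — neighbor tone.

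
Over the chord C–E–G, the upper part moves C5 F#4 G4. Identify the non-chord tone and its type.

The harmony at that moment is C major triad (C, E, G); F#4 is not a chord tone.
It is approached by leap down from C5 and left by step up to G4.
Leap in, step out — an appoggiatura.

F#4 is an appoggiatura.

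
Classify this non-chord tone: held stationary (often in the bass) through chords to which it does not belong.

Approach: none. Departure: none — a single pitch is sustained while the chords change around it, passing through harmonies that do not contain it.
No melodic motion at all; the dissonance is created entirely by the moving harmonies against the stationary note — a pedal tone (pedal point).

Pedal tone.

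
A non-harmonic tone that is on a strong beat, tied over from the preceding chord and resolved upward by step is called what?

Approach: by preparation — the pitch is first a chord tone, then held (tied or repeated) while the harmony changes under it. Departure: up by step. Metric position: strong.
A prepared dissonance that resolves upward by step — a retardation. (The same figure resolving downward would be a suspension.)

Retardation.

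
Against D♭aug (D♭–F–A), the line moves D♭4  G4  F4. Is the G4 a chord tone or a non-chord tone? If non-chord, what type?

The harmony at that moment is D♭ augmented triad (D♭, F, A); G4 is not a chord tone.
It is approached by leap up from D♭4 and left by step down to F4.
Leap in, step out — an appoggiatura.

Non-chord tone — an appoggiatura.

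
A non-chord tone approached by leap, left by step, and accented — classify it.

Approach: by leap. Departure: by step. Metric position: strong.
Leap in, step out, in a metrically strong position — an appoggiatura. (It is the mirror image of the escape tone, which steps in and leaps out from a weak position.)

Appoggiatura.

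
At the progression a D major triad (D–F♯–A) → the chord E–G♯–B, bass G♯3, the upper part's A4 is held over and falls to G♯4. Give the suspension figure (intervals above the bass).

9–8 suspension.

At the second chord the bass is G♯3. The suspended A4 lies a ninth above the bass; after resolving down by step to G♯4, the interval above the bass becomes an octave.
Suspension figures are named by those two intervals: 9–8.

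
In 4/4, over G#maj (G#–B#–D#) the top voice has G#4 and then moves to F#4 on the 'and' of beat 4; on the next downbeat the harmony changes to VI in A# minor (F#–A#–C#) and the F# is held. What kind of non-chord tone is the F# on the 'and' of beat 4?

The harmony at that moment is G# major triad (G#, B#, D#); F#4 is not a chord tone.
It is approached by step down from G#4 and then sustained as the same pitch into the next harmony.
Arriving early and becoming a chord tone when the harmony changes — an anticipation.

Anticipation.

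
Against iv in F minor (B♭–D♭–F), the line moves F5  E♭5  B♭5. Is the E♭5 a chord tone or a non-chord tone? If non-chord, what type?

The harmony at that moment is B♭ minor triad (B♭, D♭, F); E♭5 is not a chord tone.
It is approached by step down from F5 and left by leap up to B♭5.
Step in, leap out — an escape tone.

Non-chord tone — an escape tone.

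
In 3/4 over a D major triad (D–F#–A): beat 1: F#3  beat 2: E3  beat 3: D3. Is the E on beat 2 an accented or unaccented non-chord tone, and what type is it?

Unaccented passing tone.

The harmony at that moment is D major triad (D, F#, A); E3 is not a chord tone.
It is approached by step down from F#3 and left by step down to D3.
Step in, step out in the same direction — a passing tone.
It falls on a weak beat, so it is unaccented.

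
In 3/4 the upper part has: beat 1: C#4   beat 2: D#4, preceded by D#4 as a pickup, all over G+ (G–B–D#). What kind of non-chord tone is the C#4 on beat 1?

Lower neighbor tone.

The harmony at that moment is G augmented triad (G, B, D#); C#4 is not a chord tone.
It is approached by step down from D#4 and left by step up to D#4.
Step away and step back to the same note — a neighbor tone (lower neighbor).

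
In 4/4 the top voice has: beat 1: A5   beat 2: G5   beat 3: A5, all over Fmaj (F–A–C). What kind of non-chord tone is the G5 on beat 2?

Lower neighbor tone.

The harmony at that moment is F major triad (F, A, C); G5 is not a chord tone.
It is approached by step down from A5 and left by step up to A5.
Step away and step back to the same note — a neighbor tone (lower neighbor).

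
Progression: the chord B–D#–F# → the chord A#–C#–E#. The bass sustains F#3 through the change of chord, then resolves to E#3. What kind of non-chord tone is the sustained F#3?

F#3 is a suspension.

The harmony at that moment is A# minor triad (A#, C#, E#); F#3 is not a chord tone.
It is held over (the same pitch as the preceding F#3) and left by step down to E#3.
Held over from the previous chord and resolving down by step — a suspension.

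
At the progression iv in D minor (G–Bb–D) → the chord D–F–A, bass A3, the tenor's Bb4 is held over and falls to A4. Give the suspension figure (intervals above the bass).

9–8 suspension.

At the second chord the bass is A3. The suspended Bb4 lies a ninth above the bass; after resolving down by step to A4, the interval above the bass becomes an octave.
Suspension figures are named by those two intervals: 9–8.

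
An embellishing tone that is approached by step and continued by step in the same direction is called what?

Passing tone.

Approach: by step. Departure: by step, continuing in the same direction.
Stepwise on both sides with no change of direction means the note fills in the space between two different chord tones — a passing tone. (Had it turned back to its starting note it would be a neighbor tone instead.)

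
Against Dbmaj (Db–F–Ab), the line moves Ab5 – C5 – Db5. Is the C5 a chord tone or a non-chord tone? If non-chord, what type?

The harmony at that moment is Db major triad (Db, F, Ab); C5 is not a chord tone.
It is approached by leap down from Ab5 and left by step up to Db5.
Leap in, step out — an appoggiatura.

Non-chord tone — an appoggiatura.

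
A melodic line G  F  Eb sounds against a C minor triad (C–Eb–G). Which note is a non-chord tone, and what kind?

F is a passing tone.

The harmony at that moment is C minor triad (C, Eb, G); F is not a chord tone.
It is approached by step down from G and left by step down to Eb.
Step in, step out in the same direction — a passing tone.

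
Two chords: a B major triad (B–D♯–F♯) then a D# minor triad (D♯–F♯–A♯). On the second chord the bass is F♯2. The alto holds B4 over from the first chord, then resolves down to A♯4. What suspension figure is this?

4–3 suspension.

At the second chord the bass is F♯2. The suspended B4 lies a fourth above the bass; after resolving down by step to A♯4, the interval above the bass becomes a third.
Suspension figures are named by those two intervals: 4–3.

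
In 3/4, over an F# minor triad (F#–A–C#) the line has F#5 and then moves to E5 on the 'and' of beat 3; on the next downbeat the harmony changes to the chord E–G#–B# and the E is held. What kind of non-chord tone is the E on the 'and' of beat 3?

Anticipation.

The harmony at that moment is F# minor triad (F#, A, C#); E5 is not a chord tone.
It is approached by step down from F#5 and then sustained as the same pitch into the next harmony.
Arriving early and becoming a chord tone when the harmony changes — an anticipation.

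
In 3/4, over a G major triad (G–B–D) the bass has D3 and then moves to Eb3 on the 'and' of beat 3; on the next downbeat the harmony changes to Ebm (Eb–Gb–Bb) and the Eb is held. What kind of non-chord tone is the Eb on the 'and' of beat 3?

Anticipation.

The harmony at that moment is G major triad (G, B, D); Eb3 is not a chord tone.
It is approached by step up from D3 and then sustained as the same pitch into the next harmony.
Arriving early and becoming a chord tone when the harmony changes — an anticipation.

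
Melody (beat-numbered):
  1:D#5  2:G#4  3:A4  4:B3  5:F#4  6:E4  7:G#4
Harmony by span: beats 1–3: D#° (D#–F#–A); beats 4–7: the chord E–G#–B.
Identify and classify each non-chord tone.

The harmony at that moment is D# diminished triad (D#, F#, A); G#4 is not a chord tone.
It is approached by leap down from D#5 and left by step up to A4.
Leap in, step out — an appoggiatura.
The harmony at that moment is E major triad (E, G#, B); F#4 is not a chord tone.
It is approached by leap up from B3 and left by step down to E4.
Leap in, step out — an appoggiatura.

G#4 (beat 2) — appoggiatura; F#4 (beat 5) — appoggiatura.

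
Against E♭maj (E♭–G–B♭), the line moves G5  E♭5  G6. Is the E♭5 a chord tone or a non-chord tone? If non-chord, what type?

Eb major triad contains E♭, G, B♭; E♭ is the root, so it is a chord tone.

Chord tone (the root of Eb major triad).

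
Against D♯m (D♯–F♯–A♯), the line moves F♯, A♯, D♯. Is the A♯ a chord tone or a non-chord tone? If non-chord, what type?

D# minor triad contains D♯, F♯, A♯; A♯ is the fifth, so it is a chord tone.

Chord tone (the fifth of D# minor triad).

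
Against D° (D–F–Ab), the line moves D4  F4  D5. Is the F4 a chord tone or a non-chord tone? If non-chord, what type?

Chord tone (the third of D diminished triad).

D diminished triad contains D, F, Ab; F is the third, so it is a chord tone.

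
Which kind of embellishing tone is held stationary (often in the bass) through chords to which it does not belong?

Approach: none. Departure: none — a single pitch is sustained while the chords change around it, passing through harmonies that do not contain it.
No melodic motion at all; the dissonance is created entirely by the moving harmonies against the stationary note — a pedal tone (pedal point).

Pedal tone.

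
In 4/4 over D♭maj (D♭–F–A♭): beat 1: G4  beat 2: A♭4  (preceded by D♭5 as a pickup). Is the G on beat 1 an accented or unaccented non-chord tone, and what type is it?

Accented appoggiatura.

The harmony at that moment is D♭ major triad (D♭, F, A♭); G4 is not a chord tone.
It is approached by leap down from D♭5 and left by step up to A♭4.
Leap in, step out — an appoggiatura.
It falls on the downbeat, so it is accented.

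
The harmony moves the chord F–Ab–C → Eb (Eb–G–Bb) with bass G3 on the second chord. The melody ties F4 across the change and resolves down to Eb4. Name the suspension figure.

At the second chord the bass is G3. The suspended F4 lies a seventh above the bass; after resolving down by step to Eb4, the interval above the bass becomes a sixth.
Suspension figures are named by those two intervals: 7–6.

7–6 suspension.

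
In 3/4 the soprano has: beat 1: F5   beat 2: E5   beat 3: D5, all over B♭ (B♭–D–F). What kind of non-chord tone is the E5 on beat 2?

Passing tone.

The harmony at that moment is B♭ major triad (B♭, D, F); E5 is not a chord tone.
It is approached by step down from F5 and left by step down to D5.
Step in, step out in the same direction — a passing tone.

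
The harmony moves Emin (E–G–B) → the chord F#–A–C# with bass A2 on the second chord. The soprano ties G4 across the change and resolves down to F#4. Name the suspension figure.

At the second chord the bass is A2. The suspended G4 lies a seventh above the bass; after resolving down by step to F#4, the interval above the bass becomes a sixth.
Suspension figures are named by those two intervals: 7–6.

7–6 suspension.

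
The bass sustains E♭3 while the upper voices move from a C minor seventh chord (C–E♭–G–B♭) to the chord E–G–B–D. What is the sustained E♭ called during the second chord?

Pedal tone (pedal point).

The harmony at that moment is E minor seventh chord (E, G, B, D); E♭3 is not a chord tone.
It is held over (the same pitch as the preceding E♭3) and then sustained as the same pitch into the next harmony.
Sustained through a change of harmony — a pedal tone.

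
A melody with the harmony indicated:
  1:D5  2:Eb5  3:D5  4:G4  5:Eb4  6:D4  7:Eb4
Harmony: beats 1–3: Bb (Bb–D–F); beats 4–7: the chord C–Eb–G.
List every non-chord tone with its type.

The harmony at that moment is Bb major triad (Bb, D, F); Eb5 is not a chord tone.
It is approached by step up from D5 and left by step down to D5.
Step away and step back to the same note — a neighbor tone (upper neighbor).
The harmony at that moment is C minor triad (C, Eb, G); D4 is not a chord tone.
It is approached by step down from Eb4 and left by step up to Eb4.
Step away and step back to the same note — a neighbor tone (lower neighbor).

Eb5 (beat 2) — neighbor tone; D4 (beat 6) — neighbor tone.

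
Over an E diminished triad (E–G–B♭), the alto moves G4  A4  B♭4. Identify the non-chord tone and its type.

The harmony at that moment is E diminished triad (E, G, B♭); A4 is not a chord tone.
It is approached by step up from G4 and left by step up to B♭4.
Step in, step out in the same direction — a passing tone.

A4 is a passing tone.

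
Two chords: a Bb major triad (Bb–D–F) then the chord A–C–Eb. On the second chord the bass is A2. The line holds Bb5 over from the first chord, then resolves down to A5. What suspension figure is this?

9–8 suspension.

At the second chord the bass is A2. The suspended Bb5 lies a ninth above the bass; after resolving down by step to A5, the interval above the bass becomes an octave.
Suspension figures are named by those two intervals: 9–8.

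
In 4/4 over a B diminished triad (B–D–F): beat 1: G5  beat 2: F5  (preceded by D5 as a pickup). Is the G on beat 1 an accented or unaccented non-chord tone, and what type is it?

The harmony at that moment is B diminished triad (B, D, F); G5 is not a chord tone.
It is approached by leap up from D5 and left by step down to F5.
Leap in, step out — an appoggiatura.
It falls on the downbeat, so it is accented.

Accented appoggiatura.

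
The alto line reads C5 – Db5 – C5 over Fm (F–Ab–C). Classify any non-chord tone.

The harmony at that moment is F minor triad (F, Ab, C); Db5 is not a chord tone.
It is approached by step up from C5 and left by step down to C5.
Step away and step back to the same note — a neighbor tone (upper neighbor).

Db5 is a neighbor tone.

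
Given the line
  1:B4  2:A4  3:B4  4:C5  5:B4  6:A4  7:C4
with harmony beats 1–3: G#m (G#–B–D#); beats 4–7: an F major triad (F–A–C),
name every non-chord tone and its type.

The harmony at that moment is G# minor triad (G#, B, D#); A4 is not a chord tone.
It is approached by step down from B4 and left by step up to B4.
Step away and step back to the same note — a neighbor tone (lower neighbor).
The harmony at that moment is F major triad (F, A, C); B4 is not a chord tone.
It is approached by step down from C5 and left by step down to A4.
Step in, step out in the same direction — a passing tone.

A4 (beat 2) — neighbor tone; B4 (beat 5) — passing tone.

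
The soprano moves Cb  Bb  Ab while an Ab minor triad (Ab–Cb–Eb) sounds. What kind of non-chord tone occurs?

Bb is a passing tone.

The harmony at that moment is Ab minor triad (Ab, Cb, Eb); Bb is not a chord tone.
It is approached by step down from Cb and left by step down to Ab.
Step in, step out in the same direction — a passing tone.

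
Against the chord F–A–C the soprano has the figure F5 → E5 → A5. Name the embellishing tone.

The harmony at that moment is F major triad (F, A, C); E5 is not a chord tone.
It is approached by step down from F5 and left by leap up to A5.
Step in, leap out — an escape tone.

E5 is an escape tone.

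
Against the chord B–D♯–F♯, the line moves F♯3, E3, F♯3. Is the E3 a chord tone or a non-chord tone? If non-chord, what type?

Non-chord tone — a neighbor tone.

The harmony at that moment is B major triad (B, D♯, F♯); E3 is not a chord tone.
It is approached by step down from F♯3 and left by step up to F♯3.
Step away and step back to the same note — a neighbor tone (lower neighbor).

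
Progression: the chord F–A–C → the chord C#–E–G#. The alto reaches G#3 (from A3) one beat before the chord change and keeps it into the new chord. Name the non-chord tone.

The harmony at that moment is F major triad (F, A, C); G#3 is not a chord tone.
It is approached by step down from A3 and then sustained as the same pitch into the next harmony.
Arriving early and becoming a chord tone when the harmony changes — an anticipation.

G#3 is an anticipation.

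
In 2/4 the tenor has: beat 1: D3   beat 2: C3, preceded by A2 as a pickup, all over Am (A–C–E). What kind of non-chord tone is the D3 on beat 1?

Appoggiatura.

The harmony at that moment is A minor triad (A, C, E); D3 is not a chord tone.
It is approached by leap up from A2 and left by step down to C3.
Leap in, step out, metrically accented — an appoggiatura.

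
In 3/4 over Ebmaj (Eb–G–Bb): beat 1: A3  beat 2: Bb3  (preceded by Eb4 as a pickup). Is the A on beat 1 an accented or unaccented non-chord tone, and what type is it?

The harmony at that moment is Eb major triad (Eb, G, Bb); A3 is not a chord tone.
It is approached by leap down from Eb4 and left by step up to Bb3.
Leap in, step out — an appoggiatura.
It falls on the downbeat, so it is accented.

Accented appoggiatura.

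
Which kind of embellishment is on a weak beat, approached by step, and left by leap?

Approach: by step. Departure: by leap. Metric position: weak.
Step in, leap out, from a weak position — an escape tone (échappée). (It is the mirror image of the appoggiatura, which leaps in and steps out on a strong beat.)

Escape tone.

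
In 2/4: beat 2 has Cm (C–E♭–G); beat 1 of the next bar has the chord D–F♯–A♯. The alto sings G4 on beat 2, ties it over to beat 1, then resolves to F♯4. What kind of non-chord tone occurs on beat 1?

The harmony at that moment is D augmented triad (D, F♯, A♯); G4 is not a chord tone.
It is held over (the same pitch as the preceding G4) and left by step down to F♯4.
Held over from the previous chord and resolving down by step — a suspension.

Suspension.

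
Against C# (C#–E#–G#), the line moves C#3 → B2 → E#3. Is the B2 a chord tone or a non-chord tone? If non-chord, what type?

Non-chord tone — an escape tone.

The harmony at that moment is C# major triad (C#, E#, G#); B2 is not a chord tone.
It is approached by step down from C#3 and left by leap up to E#3.
Step in, leap out — an escape tone.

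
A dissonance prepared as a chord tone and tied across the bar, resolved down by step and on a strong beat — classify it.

Approach: by preparation — the pitch is first a chord tone, then held (tied or repeated) while the harmony changes under it. Departure: down by step. Metric position: strong.
A prepared dissonance that resolves downward by step — a suspension. (The same figure resolving upward would be a retardation.)

Suspension.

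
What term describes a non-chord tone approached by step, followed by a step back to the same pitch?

Neighbor tone.

Approach: by step. Departure: by step in the opposite direction, back to the starting pitch.
Stepwise on both sides but reversing to return to the same chord tone — a neighbor tone. (Had it continued onward in the same direction it would be a passing tone instead.)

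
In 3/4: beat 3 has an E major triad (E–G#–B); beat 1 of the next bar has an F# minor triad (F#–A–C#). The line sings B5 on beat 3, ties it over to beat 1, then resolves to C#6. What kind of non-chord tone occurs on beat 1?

The harmony at that moment is F# minor triad (F#, A, C#); B5 is not a chord tone.
It is held over (the same pitch as the preceding B5) and left by step up to C#6.
Held over from the previous chord and resolving up by step — a retardation.

Retardation.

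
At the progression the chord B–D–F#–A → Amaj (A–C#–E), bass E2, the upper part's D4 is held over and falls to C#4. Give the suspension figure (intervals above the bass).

At the second chord the bass is E2. The suspended D4 lies a seventh above the bass; after resolving down by step to C#4, the interval above the bass becomes a sixth.
Suspension figures are named by those two intervals: 7–6.

7–6 suspension.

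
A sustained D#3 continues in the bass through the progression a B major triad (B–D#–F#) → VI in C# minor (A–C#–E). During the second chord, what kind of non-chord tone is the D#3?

The harmony at that moment is A major triad (A, C#, E); D#3 is not a chord tone.
It is held over (the same pitch as the preceding D#3) and then sustained as the same pitch into the next harmony.
Sustained through a change of harmony — a pedal tone.

Pedal tone (pedal point).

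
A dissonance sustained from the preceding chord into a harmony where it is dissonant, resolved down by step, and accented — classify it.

Approach: by preparation — the pitch is first a chord tone, then held (tied or repeated) while the harmony changes under it. Departure: down by step. Metric position: strong.
A prepared dissonance that resolves downward by step — a suspension. (The same figure resolving upward would be a retardation.)

Suspension.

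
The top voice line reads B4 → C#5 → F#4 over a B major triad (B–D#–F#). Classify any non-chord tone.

C#5 is an escape tone.

The harmony at that moment is B major triad (B, D#, F#); C#5 is not a chord tone.
It is approached by step up from B4 and left by leap down to F#4.
Step in, leap out — an escape tone.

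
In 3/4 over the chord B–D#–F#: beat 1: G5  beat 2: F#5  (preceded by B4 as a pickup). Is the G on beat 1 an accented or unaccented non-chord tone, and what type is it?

Accented appoggiatura.

The harmony at that moment is B major triad (B, D#, F#); G5 is not a chord tone.
It is approached by leap up from B4 and left by step down to F#5.
Leap in, step out — an appoggiatura.
It falls on the downbeat, so it is accented.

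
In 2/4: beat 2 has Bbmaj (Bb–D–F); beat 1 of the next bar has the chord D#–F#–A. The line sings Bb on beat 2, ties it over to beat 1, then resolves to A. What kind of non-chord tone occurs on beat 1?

The harmony at that moment is D# diminished triad (D#, F#, A); Bb is not a chord tone.
It is held over (the same pitch as the preceding Bb) and left by step down to A.
Held over from the previous chord and resolving down by step — a suspension.

Suspension.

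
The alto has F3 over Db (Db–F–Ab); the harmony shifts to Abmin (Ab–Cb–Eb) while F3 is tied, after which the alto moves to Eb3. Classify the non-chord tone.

F3 is a suspension.

The harmony at that moment is Ab minor triad (Ab, Cb, Eb); F3 is not a chord tone.
It is held over (the same pitch as the preceding F3) and left by step down to Eb3.
Held over from the previous chord and resolving down by step — a suspension.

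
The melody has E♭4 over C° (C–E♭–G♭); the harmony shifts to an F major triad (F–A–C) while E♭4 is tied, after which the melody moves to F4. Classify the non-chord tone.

E♭4 is a retardation.

The harmony at that moment is F major triad (F, A, C); E♭4 is not a chord tone.
It is held over (the same pitch as the preceding E♭4) and left by step up to F4.
Held over from the previous chord and resolving up by step — a retardation.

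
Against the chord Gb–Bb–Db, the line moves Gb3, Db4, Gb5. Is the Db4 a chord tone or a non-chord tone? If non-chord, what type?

Gb major triad contains Gb, Bb, Db; Db is the fifth, so it is a chord tone.

Chord tone (the fifth of Gb major triad).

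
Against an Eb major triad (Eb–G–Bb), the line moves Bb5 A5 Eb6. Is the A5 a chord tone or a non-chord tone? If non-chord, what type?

The harmony at that moment is Eb major triad (Eb, G, Bb); A5 is not a chord tone.
It is approached by step down from Bb5 and left by leap up to Eb6.
Step in, leap out — an escape tone.

Non-chord tone — an escape tone.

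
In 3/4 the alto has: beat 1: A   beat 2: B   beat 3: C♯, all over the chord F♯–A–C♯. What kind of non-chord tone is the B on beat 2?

The harmony at that moment is F♯ minor triad (F♯, A, C♯); B is not a chord tone.
It is approached by step up from A and left by step up to C♯.
Step in, step out in the same direction — a passing tone.

Passing tone.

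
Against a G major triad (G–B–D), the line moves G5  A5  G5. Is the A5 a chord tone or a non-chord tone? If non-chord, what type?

The harmony at that moment is G major triad (G, B, D); A5 is not a chord tone.
It is approached by step up from G5 and left by step down to G5.
Step away and step back to the same note — a neighbor tone (upper neighbor).

Non-chord tone — a neighbor tone.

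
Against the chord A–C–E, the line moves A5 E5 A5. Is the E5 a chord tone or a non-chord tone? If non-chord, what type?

A minor triad contains A, C, E; E is the fifth, so it is a chord tone.

Chord tone (the fifth of A minor triad).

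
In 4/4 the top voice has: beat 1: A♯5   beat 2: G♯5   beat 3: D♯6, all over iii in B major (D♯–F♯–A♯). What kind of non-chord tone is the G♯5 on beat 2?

The harmony at that moment is D♯ minor triad (D♯, F♯, A♯); G♯5 is not a chord tone.
It is approached by step down from A♯5 and left by leap up to D♯6.
Step in, leap out, on a weak beat — an escape tone.

Escape tone.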